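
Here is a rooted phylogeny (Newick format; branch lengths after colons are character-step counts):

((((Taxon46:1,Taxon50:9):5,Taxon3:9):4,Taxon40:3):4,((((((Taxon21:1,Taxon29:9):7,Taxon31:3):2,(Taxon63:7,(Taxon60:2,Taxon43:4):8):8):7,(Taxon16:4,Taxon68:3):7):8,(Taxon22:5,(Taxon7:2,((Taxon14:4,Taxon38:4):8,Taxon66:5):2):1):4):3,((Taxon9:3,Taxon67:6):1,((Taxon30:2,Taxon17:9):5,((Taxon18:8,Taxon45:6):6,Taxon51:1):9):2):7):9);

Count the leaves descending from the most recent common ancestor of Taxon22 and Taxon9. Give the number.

20

The MRCA of Taxon22 and Taxon9 is the node subtending ((((((Taxon21,Taxon29),Taxon31),(Taxon63,(Taxon60,Taxon43))),(Taxon16,Taxon68)),(Taxon22,(Taxon7,((Taxon14,Taxon38),Taxon66)))),((Taxon9,Taxon67),((Taxon30,Taxon17),((Taxon18,Taxon45),Taxon51)))).
That clade contains 20 terminal taxa: Taxon14, Taxon16, Taxon17, Taxon18, Taxon21, Taxon22, Taxon29, Taxon30, Taxon31, Taxon38, Taxon43, Taxon45, Taxon51, Taxon60, Taxon63, Taxon66, Taxon67, Taxon68, Taxon7, Taxon9.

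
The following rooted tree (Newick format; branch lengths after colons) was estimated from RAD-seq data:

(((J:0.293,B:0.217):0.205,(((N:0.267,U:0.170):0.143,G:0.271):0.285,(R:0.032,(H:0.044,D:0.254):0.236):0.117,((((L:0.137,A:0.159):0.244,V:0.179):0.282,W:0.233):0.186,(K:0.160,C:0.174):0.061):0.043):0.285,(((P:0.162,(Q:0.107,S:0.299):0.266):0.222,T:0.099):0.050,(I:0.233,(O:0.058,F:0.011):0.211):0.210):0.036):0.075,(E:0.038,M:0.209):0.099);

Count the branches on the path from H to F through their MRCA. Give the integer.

The MRCA of H and F is the node subtending ((J,B),(((N,U),G),(R,(H,D)),((((L,A),V),W),(K,C))),(((P,(Q,S)),T),(I,(O,F)))).
From H up to that node: 4 branches. From F up to the same node: 4 branches. Total: 4 + 4 = 8.

8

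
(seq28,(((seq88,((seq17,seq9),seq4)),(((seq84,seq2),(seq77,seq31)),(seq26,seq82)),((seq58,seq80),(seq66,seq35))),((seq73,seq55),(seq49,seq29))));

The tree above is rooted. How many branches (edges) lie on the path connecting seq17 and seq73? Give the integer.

The MRCA of seq17 and seq73 is the node subtending (((seq88,((seq17,seq9),seq4)),(((seq84,seq2),(seq77,seq31)),(seq26,seq82)),((seq58,seq80),(seq66,seq35))),((seq73,seq55),(seq49,seq29))).
From seq17 up to that node: 5 branches. From seq73 up to the same node: 3 branches. Total: 5 + 3 = 8.

8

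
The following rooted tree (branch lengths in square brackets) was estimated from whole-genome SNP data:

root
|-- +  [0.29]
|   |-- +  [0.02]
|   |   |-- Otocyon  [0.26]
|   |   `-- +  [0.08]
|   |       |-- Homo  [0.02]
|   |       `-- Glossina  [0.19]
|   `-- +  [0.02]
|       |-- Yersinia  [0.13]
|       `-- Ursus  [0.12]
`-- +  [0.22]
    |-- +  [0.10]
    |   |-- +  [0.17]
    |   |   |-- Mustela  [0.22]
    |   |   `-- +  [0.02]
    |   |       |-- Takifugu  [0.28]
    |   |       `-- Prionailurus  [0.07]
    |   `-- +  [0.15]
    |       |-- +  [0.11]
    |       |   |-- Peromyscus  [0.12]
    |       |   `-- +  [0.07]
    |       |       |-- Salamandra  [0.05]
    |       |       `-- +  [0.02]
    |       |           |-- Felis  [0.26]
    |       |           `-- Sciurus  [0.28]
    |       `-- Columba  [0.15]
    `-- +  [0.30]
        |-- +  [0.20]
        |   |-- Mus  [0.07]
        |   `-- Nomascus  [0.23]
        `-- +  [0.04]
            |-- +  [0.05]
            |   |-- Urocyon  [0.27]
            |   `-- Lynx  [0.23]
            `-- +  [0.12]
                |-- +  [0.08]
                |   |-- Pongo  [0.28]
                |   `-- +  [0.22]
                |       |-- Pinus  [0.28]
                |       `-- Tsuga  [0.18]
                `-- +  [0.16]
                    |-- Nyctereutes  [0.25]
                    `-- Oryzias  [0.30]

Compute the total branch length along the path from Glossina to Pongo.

1.62

The path runs Glossina → … → MRCA → … → Pongo; the MRCA is the root of the tree.
Branch lengths along that path: 0.19 + 0.08 + 0.02 + 0.29 + 0.22 + 0.30 + 0.04 + 0.12 + 0.08 + 0.28 = 1.62.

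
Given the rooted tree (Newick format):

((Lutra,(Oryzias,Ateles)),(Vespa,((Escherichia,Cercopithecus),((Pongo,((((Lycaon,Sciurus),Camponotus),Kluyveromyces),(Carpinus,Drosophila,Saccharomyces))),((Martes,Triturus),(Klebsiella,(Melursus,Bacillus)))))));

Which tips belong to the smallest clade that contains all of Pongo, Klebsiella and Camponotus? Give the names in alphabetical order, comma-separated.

Bacillus, Camponotus, Carpinus, Drosophila, Klebsiella, Kluyveromyces, Lycaon, Martes, Melursus, Pongo, Saccharomyces, Sciurus, Triturus

Tracing Pongo: it sits inside (Pongo,((((Lycaon,Sciurus),Camponotus),Kluyveromyces),(Carpinus,Drosophila,Saccharomyces))).
Tracing Klebsiella: it sits inside (Klebsiella,(Melursus,Bacillus)).
Tracing Camponotus: it sits inside ((Lycaon,Sciurus),Camponotus).
The smallest clade enclosing all 3 is ((Pongo,((((Lycaon,Sciurus),Camponotus),Kluyveromyces),(Carpinus,Drosophila,Saccharomyces))),((Martes,Triturus),(Klebsiella,(Melursus,Bacillus)))); the answer is its 13 terminal taxa in alphabetical order.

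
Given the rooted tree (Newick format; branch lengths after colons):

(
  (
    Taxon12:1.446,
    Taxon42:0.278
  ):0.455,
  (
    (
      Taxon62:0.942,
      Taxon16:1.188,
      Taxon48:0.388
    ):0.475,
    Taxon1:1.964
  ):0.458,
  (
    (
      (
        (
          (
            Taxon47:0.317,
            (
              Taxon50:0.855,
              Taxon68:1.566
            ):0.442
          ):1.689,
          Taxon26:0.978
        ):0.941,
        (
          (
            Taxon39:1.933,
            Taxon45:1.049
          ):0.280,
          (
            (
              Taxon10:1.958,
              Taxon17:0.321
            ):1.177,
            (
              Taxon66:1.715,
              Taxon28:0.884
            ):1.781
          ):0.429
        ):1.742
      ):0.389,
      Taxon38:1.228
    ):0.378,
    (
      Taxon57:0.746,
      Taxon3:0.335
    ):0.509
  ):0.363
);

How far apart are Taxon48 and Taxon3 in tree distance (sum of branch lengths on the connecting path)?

2.528

The path runs Taxon48 → … → MRCA → … → Taxon3; the MRCA is the root of the tree.
Branch lengths along that path: 0.388 + 0.475 + 0.458 + 0.363 + 0.509 + 0.335 = 2.528.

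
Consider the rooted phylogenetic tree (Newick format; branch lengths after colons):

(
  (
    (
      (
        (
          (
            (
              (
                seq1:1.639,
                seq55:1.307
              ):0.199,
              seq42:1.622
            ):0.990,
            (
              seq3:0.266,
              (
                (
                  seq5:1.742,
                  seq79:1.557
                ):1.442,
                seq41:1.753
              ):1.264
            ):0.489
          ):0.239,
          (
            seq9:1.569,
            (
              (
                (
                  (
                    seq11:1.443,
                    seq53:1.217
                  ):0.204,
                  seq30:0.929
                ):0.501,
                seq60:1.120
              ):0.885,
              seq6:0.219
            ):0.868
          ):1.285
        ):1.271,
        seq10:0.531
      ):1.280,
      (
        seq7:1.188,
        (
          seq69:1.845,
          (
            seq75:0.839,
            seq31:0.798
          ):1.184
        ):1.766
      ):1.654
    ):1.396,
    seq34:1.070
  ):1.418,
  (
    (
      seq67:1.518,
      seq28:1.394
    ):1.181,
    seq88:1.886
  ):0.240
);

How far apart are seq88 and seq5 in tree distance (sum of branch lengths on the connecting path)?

The path runs seq88 → … → MRCA → … → seq5; the MRCA is the root of the tree.
Branch lengths along that path: 1.886 + 0.240 + 1.418 + 1.396 + 1.280 + 1.271 + 0.239 + 0.489 + 1.264 + 1.442 + 1.742 = 12.667.

12.667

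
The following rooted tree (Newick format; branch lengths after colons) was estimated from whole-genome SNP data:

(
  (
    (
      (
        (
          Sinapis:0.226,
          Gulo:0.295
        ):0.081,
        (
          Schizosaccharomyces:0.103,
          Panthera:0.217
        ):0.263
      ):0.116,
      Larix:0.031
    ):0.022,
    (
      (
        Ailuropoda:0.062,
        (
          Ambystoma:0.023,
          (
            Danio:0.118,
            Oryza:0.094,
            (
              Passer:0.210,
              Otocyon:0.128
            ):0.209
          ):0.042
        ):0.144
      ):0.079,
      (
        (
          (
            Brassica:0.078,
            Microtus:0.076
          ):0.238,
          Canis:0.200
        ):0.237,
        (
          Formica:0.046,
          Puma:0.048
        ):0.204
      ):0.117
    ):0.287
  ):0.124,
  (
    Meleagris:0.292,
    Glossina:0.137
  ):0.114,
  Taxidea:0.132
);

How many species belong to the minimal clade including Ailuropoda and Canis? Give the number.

11

The MRCA of Ailuropoda and Canis is the node subtending ((Ailuropoda,(Ambystoma,(Danio,Oryza,(Passer,Otocyon)))),(((Brassica,Microtus),Canis),(Formica,Puma))).
That clade contains 11 terminal taxa: Ailuropoda, Ambystoma, Brassica, Canis, Danio, Formica, Microtus, Oryza, Otocyon, Passer, Puma.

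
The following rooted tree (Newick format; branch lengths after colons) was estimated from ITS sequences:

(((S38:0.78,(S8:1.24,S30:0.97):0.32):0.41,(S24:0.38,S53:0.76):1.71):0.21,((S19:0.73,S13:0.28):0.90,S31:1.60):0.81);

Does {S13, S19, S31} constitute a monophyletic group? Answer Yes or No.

Yes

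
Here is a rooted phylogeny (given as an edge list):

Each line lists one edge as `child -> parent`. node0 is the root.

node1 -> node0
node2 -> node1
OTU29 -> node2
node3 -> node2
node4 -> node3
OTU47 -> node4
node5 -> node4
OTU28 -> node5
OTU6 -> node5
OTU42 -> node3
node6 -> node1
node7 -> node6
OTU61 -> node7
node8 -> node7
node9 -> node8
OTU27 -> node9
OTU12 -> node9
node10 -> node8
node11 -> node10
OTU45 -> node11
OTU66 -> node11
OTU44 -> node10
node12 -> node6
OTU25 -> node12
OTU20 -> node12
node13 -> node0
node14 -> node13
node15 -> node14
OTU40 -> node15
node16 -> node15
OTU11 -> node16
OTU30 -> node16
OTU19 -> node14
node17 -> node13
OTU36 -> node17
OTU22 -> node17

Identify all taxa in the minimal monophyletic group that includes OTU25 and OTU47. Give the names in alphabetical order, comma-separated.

OTU12, OTU20, OTU25, OTU27, OTU28, OTU29, OTU42, OTU44, OTU45, OTU47, OTU6, OTU61, OTU66

Tracing OTU25: it sits inside (OTU25,OTU20).
Tracing OTU47: it sits inside (OTU47,(OTU28,OTU6)).
The smallest clade enclosing both is ((OTU29,((OTU47,(OTU28,OTU6)),OTU42)),((OTU61,((OTU27,OTU12),((OTU45,OTU66),OTU44))),(OTU25,OTU20))); the answer is its 13 terminal taxa in alphabetical order.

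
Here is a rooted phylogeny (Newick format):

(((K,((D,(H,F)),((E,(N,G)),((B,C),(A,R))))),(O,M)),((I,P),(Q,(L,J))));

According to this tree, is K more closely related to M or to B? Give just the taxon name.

The MRCA of K and B subtends (K,((D,(H,F)),((E,(N,G)),((B,C),(A,R))))) (11 taxa).
The MRCA of K and M subtends ((K,((D,(H,F)),((E,(N,G)),((B,C),(A,R))))),(O,M)) (13 taxa).
The first is nested inside the second, so K shares a more recent common ancestor with B.

B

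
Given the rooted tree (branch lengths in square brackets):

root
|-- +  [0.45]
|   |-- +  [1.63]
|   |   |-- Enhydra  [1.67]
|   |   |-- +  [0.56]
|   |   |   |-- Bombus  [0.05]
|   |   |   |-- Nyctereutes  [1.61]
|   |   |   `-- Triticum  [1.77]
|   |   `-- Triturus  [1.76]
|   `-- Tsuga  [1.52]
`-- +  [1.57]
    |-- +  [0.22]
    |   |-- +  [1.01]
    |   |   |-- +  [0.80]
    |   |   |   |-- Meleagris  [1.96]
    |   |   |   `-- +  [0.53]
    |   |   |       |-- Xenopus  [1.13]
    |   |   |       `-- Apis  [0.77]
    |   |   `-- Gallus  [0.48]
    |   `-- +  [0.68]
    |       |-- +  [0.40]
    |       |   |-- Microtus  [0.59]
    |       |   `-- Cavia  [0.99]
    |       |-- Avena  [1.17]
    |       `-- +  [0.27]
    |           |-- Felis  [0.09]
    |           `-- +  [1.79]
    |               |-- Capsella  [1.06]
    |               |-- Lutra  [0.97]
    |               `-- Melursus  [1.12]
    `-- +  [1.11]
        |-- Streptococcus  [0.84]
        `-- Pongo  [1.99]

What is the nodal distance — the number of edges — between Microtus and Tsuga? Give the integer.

7

The MRCA of Microtus and Tsuga is the root of the tree.
From Microtus up to that node: 5 branches. From Tsuga up to the same node: 2 branches. Total: 5 + 2 = 7.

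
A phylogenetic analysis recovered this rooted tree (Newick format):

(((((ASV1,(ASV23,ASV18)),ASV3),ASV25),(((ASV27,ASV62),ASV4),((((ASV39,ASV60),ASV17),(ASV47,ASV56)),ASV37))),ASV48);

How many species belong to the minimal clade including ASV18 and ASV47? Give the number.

The MRCA of ASV18 and ASV47 is the node subtending ((((ASV1,(ASV23,ASV18)),ASV3),ASV25),(((ASV27,ASV62),ASV4),((((ASV39,ASV60),ASV17),(ASV47,ASV56)),ASV37))).
That clade contains 14 terminal taxa: ASV1, ASV17, ASV18, ASV23, ASV25, ASV27, ASV3, ASV37, ASV39, ASV4, ASV47, ASV56, ASV60, ASV62.

14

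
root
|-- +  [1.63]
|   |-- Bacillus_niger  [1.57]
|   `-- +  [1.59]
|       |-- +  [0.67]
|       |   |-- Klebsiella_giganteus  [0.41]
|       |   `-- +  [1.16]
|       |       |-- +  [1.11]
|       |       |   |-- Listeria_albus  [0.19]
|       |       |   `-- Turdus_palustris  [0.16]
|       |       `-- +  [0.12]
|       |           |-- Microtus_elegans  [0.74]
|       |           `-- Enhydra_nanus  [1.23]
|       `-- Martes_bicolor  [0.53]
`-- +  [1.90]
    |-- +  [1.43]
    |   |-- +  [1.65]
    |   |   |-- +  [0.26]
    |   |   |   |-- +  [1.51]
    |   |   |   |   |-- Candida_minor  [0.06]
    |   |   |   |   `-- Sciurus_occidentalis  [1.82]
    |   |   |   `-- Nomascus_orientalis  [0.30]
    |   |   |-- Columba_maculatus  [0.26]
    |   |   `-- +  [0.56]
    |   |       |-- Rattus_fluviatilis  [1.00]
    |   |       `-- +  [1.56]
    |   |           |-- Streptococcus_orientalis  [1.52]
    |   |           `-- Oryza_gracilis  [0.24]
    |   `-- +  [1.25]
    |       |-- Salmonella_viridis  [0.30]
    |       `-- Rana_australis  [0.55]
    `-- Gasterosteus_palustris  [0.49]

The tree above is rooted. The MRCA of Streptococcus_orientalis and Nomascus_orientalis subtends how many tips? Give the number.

The MRCA of Streptococcus_orientalis and Nomascus_orientalis is the node subtending (((Candida_minor,Sciurus_occidentalis),Nomascus_orientalis),Columba_maculatus,(Rattus_fluviatilis,(Streptococcus_orientalis,Oryza_gracilis))).
That clade contains 7 terminal taxa: Candida_minor, Columba_maculatus, Nomascus_orientalis, Oryza_gracilis, Rattus_fluviatilis, Sciurus_occidentalis, Streptococcus_orientalis.

7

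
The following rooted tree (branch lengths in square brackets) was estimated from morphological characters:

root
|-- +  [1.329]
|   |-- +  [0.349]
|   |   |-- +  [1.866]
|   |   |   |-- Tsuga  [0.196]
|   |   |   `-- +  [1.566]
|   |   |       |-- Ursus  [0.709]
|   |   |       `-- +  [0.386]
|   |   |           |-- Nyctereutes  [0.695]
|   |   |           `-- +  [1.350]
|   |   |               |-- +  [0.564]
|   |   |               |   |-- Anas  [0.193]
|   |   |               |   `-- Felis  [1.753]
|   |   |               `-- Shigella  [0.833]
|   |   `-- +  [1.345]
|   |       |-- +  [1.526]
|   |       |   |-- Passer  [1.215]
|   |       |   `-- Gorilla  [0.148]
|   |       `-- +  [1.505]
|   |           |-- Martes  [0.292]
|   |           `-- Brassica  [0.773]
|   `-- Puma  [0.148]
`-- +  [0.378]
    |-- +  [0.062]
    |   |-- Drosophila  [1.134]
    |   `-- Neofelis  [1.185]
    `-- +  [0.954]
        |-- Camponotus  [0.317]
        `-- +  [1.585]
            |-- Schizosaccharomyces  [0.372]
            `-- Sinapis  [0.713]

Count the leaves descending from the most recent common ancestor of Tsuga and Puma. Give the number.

The MRCA of Tsuga and Puma is the node subtending (((Tsuga,(Ursus,(Nyctereutes,((Anas,Felis),Shigella)))),((Passer,Gorilla),(Martes,Brassica))),Puma).
That clade contains 11 terminal taxa: Anas, Brassica, Felis, Gorilla, Martes, Nyctereutes, Passer, Puma, Shigella, Tsuga, Ursus.

11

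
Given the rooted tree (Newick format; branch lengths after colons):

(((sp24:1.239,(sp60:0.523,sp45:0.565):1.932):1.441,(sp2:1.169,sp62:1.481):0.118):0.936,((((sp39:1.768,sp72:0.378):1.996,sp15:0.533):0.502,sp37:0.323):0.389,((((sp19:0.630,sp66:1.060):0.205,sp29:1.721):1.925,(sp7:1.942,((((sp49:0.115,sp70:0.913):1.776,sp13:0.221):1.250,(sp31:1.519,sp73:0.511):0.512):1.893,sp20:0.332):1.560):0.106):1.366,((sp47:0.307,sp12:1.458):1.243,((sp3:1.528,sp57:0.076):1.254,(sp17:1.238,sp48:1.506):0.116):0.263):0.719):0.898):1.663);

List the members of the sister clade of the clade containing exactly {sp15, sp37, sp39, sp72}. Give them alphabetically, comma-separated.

sp12, sp13, sp17, sp19, sp20, sp29, sp3, sp31, sp47, sp48, sp49, sp57, sp66, sp7, sp70, sp73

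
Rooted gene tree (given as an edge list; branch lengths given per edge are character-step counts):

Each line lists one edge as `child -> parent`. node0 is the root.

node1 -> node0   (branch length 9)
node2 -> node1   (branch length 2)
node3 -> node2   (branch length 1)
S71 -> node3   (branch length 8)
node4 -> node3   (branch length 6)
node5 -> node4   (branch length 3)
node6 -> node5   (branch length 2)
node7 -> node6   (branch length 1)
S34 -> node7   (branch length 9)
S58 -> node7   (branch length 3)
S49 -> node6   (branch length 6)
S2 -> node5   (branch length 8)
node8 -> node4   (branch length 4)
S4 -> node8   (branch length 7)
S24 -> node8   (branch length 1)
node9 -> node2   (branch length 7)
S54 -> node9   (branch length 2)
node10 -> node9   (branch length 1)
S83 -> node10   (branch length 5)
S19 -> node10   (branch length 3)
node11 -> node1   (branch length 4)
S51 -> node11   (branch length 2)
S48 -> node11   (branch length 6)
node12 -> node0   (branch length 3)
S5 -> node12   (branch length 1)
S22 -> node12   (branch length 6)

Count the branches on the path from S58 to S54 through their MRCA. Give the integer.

The MRCA of S58 and S54 is the node subtending ((S71,((((S34,S58),S49),S2),(S4,S24))),(S54,(S83,S19))).
From S58 up to that node: 6 branches. From S54 up to the same node: 2 branches. Total: 6 + 2 = 8.

8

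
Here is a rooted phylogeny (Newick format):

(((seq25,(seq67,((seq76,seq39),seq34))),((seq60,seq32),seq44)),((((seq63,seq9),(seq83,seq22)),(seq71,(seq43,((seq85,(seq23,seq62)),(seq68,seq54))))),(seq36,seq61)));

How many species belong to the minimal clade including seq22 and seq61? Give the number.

13

The MRCA of seq22 and seq61 is the node subtending ((((seq63,seq9),(seq83,seq22)),(seq71,(seq43,((seq85,(seq23,seq62)),(seq68,seq54))))),(seq36,seq61)).
That clade contains 13 terminal taxa: seq22, seq23, seq36, seq43, seq54, seq61, seq62, seq63, seq68, seq71, seq83, seq85, seq9.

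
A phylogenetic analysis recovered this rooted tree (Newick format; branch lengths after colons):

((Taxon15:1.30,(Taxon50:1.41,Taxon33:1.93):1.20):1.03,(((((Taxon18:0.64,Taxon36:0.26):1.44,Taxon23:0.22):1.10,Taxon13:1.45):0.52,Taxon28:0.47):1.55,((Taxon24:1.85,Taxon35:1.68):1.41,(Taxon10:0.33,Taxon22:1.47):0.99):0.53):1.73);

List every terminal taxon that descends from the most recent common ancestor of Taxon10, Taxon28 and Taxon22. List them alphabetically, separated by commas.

Taxon10, Taxon13, Taxon18, Taxon22, Taxon23, Taxon24, Taxon28, Taxon35, Taxon36

Tracing Taxon10: it sits inside (Taxon10,Taxon22).
Tracing Taxon28: it sits inside ((((Taxon18,Taxon36),Taxon23),Taxon13),Taxon28).
Tracing Taxon22: it sits inside (Taxon10,Taxon22).
The smallest clade enclosing all 3 is (((((Taxon18,Taxon36),Taxon23),Taxon13),Taxon28),((Taxon24,Taxon35),(Taxon10,Taxon22))); the answer is its 9 terminal taxa in alphabetical order.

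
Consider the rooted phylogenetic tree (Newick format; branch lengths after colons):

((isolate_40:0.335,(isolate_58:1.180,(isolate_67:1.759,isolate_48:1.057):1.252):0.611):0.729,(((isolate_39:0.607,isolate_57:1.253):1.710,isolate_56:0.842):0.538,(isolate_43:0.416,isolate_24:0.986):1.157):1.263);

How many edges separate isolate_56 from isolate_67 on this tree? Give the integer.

7

The MRCA of isolate_56 and isolate_67 is the root of the tree.
From isolate_56 up to that node: 3 branches. From isolate_67 up to the same node: 4 branches. Total: 3 + 4 = 7.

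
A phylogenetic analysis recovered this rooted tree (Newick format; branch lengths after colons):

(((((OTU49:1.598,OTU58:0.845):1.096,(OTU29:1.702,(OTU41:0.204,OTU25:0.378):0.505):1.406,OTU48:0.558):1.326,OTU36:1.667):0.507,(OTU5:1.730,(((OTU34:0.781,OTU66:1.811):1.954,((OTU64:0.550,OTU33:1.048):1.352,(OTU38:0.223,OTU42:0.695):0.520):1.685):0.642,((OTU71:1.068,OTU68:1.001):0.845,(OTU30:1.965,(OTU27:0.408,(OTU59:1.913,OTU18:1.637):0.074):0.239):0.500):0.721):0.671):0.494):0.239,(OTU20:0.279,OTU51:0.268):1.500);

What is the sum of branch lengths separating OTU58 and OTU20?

The path runs OTU58 → … → MRCA → … → OTU20; the MRCA is the root of the tree.
Branch lengths along that path: 0.845 + 1.096 + 1.326 + 0.507 + 0.239 + 1.500 + 0.279 = 5.792.

5.792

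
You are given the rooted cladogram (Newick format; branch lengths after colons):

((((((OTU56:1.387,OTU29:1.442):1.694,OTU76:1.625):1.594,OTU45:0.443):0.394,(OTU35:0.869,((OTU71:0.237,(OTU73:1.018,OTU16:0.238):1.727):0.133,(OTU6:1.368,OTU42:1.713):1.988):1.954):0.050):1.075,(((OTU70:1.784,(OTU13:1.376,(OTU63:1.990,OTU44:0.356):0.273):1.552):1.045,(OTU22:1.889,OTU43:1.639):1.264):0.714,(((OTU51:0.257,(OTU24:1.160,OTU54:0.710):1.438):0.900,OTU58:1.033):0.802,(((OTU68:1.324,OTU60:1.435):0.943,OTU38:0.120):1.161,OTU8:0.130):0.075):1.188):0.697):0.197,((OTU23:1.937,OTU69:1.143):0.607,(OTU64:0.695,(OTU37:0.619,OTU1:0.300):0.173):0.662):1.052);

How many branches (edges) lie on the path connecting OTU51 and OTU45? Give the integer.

The MRCA of OTU51 and OTU45 is the node subtending (((((OTU56,OTU29),OTU76),OTU45),(OTU35,((OTU71,(OTU73,OTU16)),(OTU6,OTU42)))),(((OTU70,(OTU13,(OTU63,OTU44))),(OTU22,OTU43)),(((OTU51,(OTU24,OTU54)),OTU58),(((OTU68,OTU60),OTU38),OTU8)))).
From OTU51 up to that node: 5 branches. From OTU45 up to the same node: 3 branches. Total: 5 + 3 = 8.

8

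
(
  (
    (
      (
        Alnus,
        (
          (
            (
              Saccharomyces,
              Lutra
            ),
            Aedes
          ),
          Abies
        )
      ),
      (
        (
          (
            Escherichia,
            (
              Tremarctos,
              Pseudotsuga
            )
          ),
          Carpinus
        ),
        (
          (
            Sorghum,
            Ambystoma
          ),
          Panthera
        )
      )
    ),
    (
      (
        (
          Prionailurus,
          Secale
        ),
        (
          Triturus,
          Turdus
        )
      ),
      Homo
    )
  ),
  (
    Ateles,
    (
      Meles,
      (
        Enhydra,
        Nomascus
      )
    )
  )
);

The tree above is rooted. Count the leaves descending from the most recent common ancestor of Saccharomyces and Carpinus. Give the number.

The MRCA of Saccharomyces and Carpinus is the node subtending ((Alnus,(((Saccharomyces,Lutra),Aedes),Abies)),(((Escherichia,(Tremarctos,Pseudotsuga)),Carpinus),((Sorghum,Ambystoma),Panthera))).
That clade contains 12 terminal taxa: Abies, Aedes, Alnus, Ambystoma, Carpinus, Escherichia, Lutra, Panthera, Pseudotsuga, Saccharomyces, Sorghum, Tremarctos.

12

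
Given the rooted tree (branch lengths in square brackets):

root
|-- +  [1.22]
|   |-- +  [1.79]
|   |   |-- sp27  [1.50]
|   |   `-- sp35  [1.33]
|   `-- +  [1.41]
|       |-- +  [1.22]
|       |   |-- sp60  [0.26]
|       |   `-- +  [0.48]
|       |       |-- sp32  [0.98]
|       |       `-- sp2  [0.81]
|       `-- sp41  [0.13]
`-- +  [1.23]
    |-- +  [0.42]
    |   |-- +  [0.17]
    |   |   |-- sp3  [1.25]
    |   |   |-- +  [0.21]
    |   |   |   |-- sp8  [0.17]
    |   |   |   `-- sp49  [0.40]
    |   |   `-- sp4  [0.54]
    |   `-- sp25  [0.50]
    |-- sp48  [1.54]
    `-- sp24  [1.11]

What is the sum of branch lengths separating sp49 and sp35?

6.77

The path runs sp49 → … → MRCA → … → sp35; the MRCA is the root of the tree.
Branch lengths along that path: 0.40 + 0.21 + 0.17 + 0.42 + 1.23 + 1.22 + 1.79 + 1.33 = 6.77.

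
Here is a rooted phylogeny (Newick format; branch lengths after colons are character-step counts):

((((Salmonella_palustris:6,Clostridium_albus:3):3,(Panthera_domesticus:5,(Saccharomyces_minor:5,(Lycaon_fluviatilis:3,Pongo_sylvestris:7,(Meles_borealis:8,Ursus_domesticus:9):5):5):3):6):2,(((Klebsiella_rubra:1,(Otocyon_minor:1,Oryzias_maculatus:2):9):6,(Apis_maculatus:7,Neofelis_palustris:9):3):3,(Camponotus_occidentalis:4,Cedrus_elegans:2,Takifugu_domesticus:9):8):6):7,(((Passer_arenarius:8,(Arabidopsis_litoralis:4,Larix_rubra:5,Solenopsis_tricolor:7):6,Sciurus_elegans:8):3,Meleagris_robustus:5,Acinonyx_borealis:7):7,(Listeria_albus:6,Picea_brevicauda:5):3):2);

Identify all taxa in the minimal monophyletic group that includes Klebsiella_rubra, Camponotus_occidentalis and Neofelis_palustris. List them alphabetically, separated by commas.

Apis_maculatus, Camponotus_occidentalis, Cedrus_elegans, Klebsiella_rubra, Neofelis_palustris, Oryzias_maculatus, Otocyon_minor, Takifugu_domesticus

Tracing Klebsiella_rubra: it sits inside (Klebsiella_rubra,(Otocyon_minor,Oryzias_maculatus)).
Tracing Camponotus_occidentalis: it sits inside (Camponotus_occidentalis,Cedrus_elegans,Takifugu_domesticus).
Tracing Neofelis_palustris: it sits inside (Apis_maculatus,Neofelis_palustris).
The smallest clade enclosing all 3 is (((Klebsiella_rubra,(Otocyon_minor,Oryzias_maculatus)),(Apis_maculatus,Neofelis_palustris)),(Camponotus_occidentalis,Cedrus_elegans,Takifugu_domesticus)); the answer is its 8 terminal taxa in alphabetical order.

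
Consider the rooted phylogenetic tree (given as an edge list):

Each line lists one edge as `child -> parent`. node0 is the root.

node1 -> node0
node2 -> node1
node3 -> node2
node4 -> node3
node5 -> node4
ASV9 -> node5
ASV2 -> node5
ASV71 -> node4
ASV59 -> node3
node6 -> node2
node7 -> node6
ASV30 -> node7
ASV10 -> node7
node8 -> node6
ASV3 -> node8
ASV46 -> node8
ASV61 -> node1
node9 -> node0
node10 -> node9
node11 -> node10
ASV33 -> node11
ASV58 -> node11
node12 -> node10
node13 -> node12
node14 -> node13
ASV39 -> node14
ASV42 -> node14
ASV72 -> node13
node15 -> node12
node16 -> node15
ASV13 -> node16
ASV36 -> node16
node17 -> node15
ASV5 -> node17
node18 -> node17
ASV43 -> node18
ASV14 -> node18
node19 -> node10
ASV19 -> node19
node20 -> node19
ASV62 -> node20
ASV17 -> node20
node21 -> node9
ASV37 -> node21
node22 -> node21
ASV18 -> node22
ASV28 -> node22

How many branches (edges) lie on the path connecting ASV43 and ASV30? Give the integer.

The MRCA of ASV43 and ASV30 is the root of the tree.
From ASV43 up to that node: 7 branches. From ASV30 up to the same node: 5 branches. Total: 7 + 5 = 12.

12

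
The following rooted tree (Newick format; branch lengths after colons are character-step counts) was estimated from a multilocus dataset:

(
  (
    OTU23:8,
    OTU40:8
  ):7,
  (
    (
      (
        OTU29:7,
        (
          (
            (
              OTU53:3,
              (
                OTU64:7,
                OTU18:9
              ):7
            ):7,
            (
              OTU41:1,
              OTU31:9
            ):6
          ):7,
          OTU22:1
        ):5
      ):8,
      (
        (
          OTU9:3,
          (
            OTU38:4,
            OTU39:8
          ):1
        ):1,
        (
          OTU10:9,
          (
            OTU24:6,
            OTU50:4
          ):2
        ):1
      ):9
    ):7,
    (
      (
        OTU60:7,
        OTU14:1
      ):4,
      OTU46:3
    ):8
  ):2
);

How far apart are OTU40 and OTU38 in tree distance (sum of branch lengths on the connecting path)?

39

The path runs OTU40 → … → MRCA → … → OTU38; the MRCA is the root of the tree.
Branch lengths along that path: 8 + 7 + 2 + 7 + 9 + 1 + 1 + 4 = 39.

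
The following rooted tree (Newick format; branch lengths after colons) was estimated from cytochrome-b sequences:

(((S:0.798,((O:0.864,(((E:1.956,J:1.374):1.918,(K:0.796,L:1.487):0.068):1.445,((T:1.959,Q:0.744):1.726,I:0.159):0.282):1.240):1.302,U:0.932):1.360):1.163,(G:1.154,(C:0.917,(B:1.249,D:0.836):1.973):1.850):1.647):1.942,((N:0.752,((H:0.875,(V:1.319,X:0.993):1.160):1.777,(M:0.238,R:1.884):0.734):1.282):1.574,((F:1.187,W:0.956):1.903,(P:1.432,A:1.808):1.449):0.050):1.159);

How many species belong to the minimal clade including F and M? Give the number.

The MRCA of F and M is the node subtending ((N,((H,(V,X)),(M,R))),((F,W),(P,A))).
That clade contains 10 terminal taxa: A, F, H, M, N, P, R, V, W, X.

10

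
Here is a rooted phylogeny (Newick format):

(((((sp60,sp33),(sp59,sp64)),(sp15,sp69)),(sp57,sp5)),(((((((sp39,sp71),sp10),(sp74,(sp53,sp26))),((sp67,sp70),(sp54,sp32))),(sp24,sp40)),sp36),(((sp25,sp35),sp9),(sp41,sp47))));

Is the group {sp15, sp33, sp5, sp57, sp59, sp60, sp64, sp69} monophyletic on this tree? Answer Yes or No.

Yes

The most recent common ancestor of these taxa subtends ((((sp60,sp33),(sp59,sp64)),(sp15,sp69)),(sp57,sp5)).
That clade has exactly 8 tips — every listed taxon and nothing else — so the group is monophyletic.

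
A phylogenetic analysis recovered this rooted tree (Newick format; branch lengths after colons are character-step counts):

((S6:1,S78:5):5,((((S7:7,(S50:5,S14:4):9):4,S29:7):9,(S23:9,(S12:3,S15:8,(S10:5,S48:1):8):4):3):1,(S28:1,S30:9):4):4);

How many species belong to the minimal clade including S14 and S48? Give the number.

9

The MRCA of S14 and S48 is the node subtending (((S7,(S50,S14)),S29),(S23,(S12,S15,(S10,S48)))).
That clade contains 9 terminal taxa: S10, S12, S14, S15, S23, S29, S48, S50, S7.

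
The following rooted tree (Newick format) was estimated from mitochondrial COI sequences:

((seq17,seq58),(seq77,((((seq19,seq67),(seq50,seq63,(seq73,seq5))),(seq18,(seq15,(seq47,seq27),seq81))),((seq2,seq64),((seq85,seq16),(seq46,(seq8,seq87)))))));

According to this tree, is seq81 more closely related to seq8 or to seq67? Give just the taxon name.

The MRCA of seq81 and seq67 subtends (((seq19,seq67),(seq50,seq63,(seq73,seq5))),(seq18,(seq15,(seq47,seq27),seq81))) (11 taxa).
The MRCA of seq81 and seq8 subtends ((((seq19,seq67),(seq50,seq63,(seq73,seq5))),(seq18,(seq15,(seq47,seq27),seq81))),((seq2,seq64),((seq85,seq16),(seq46,(seq8,seq87))))) (18 taxa).
The first is nested inside the second, so seq81 shares a more recent common ancestor with seq67.

seq67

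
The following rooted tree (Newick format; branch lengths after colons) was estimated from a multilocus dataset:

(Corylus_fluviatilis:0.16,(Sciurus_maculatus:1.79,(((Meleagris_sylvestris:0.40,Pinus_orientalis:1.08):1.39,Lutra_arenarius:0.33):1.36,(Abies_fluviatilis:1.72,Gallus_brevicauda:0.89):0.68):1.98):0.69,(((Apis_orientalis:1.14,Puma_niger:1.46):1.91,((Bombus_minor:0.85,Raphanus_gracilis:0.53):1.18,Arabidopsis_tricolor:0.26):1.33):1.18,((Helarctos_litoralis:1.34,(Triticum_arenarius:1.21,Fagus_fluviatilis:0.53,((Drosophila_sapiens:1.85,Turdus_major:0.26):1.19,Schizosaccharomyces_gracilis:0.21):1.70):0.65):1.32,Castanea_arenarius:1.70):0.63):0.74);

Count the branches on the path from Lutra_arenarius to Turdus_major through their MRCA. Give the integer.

The MRCA of Lutra_arenarius and Turdus_major is the root of the tree.
From Lutra_arenarius up to that node: 4 branches. From Turdus_major up to the same node: 7 branches. Total: 4 + 7 = 11.

11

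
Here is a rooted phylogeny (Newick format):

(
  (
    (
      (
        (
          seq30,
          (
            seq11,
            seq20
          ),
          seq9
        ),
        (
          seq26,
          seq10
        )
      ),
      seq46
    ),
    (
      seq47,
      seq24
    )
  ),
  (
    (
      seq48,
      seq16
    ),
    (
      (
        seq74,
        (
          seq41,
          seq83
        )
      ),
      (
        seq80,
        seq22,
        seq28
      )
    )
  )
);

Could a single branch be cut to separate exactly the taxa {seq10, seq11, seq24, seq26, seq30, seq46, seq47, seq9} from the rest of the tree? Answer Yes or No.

No

The MRCA of the listed taxa subtends ((((seq30,(seq11,seq20),seq9),(seq26,seq10)),seq46),(seq47,seq24)).
That clade also contains seq20, which is not in the proposed group, so the group is not monophyletic.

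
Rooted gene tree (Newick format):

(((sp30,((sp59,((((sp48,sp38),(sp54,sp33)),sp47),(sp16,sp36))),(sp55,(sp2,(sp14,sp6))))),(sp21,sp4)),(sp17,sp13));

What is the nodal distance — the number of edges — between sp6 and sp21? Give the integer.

The MRCA of sp6 and sp21 is the node subtending ((sp30,((sp59,((((sp48,sp38),(sp54,sp33)),sp47),(sp16,sp36))),(sp55,(sp2,(sp14,sp6))))),(sp21,sp4)).
From sp6 up to that node: 6 branches. From sp21 up to the same node: 2 branches. Total: 6 + 2 = 8.

8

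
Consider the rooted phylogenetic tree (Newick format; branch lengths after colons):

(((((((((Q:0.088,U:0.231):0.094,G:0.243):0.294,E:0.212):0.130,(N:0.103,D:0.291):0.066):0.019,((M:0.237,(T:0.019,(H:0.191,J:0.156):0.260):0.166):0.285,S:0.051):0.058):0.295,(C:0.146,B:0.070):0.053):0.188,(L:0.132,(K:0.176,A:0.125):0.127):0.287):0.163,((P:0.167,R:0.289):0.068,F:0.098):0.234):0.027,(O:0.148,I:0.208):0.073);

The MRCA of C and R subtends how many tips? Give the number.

19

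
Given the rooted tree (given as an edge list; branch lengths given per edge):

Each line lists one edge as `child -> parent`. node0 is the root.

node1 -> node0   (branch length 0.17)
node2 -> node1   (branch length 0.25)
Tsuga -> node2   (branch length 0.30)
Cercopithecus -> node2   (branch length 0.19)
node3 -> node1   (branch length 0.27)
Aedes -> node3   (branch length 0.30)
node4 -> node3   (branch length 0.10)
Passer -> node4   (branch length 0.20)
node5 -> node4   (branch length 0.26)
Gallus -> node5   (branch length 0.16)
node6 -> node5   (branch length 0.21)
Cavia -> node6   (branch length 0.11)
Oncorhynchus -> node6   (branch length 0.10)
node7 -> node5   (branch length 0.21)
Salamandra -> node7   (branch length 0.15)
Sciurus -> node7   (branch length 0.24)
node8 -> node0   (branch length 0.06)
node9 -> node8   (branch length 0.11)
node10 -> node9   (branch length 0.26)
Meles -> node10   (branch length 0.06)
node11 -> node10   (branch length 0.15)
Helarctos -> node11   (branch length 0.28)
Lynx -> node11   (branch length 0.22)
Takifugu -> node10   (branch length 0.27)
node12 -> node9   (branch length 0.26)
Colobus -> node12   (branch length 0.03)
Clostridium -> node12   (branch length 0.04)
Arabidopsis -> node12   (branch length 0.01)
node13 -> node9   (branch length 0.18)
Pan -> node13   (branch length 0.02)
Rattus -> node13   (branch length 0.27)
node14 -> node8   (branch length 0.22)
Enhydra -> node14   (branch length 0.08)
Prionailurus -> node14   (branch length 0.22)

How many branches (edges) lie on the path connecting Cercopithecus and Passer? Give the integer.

5

The MRCA of Cercopithecus and Passer is the node subtending ((Tsuga,Cercopithecus),(Aedes,(Passer,(Gallus,(Cavia,Oncorhynchus),(Salamandra,Sciurus))))).
From Cercopithecus up to that node: 2 branches. From Passer up to the same node: 3 branches. Total: 2 + 3 = 5.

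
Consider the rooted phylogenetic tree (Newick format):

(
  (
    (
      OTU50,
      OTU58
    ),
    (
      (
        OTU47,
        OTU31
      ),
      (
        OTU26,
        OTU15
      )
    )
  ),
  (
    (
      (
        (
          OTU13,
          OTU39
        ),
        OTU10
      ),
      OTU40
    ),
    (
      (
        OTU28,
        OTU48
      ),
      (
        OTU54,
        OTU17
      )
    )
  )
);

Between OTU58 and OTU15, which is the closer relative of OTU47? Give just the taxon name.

The MRCA of OTU47 and OTU15 subtends ((OTU47,OTU31),(OTU26,OTU15)) (4 taxa).
The MRCA of OTU47 and OTU58 subtends ((OTU50,OTU58),((OTU47,OTU31),(OTU26,OTU15))) (6 taxa).
The first is nested inside the second, so OTU47 shares a more recent common ancestor with OTU15.

OTU15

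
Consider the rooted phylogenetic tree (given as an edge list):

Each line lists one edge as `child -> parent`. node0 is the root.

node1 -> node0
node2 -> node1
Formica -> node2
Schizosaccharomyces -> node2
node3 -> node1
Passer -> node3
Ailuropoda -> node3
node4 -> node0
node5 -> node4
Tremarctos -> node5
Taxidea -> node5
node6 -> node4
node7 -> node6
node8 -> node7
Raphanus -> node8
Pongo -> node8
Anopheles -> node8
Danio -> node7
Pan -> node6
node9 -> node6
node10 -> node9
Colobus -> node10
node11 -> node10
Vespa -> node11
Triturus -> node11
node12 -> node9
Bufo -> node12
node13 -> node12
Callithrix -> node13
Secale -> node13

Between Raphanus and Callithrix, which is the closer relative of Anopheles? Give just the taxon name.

Raphanus

The MRCA of Anopheles and Raphanus subtends (Raphanus,Pongo,Anopheles) (3 taxa).
The MRCA of Anopheles and Callithrix subtends (((Raphanus,Pongo,Anopheles),Danio),Pan,((Colobus,(Vespa,Triturus)),(Bufo,(Callithrix,Secale)))) (11 taxa).
The first is nested inside the second, so Anopheles shares a more recent common ancestor with Raphanus.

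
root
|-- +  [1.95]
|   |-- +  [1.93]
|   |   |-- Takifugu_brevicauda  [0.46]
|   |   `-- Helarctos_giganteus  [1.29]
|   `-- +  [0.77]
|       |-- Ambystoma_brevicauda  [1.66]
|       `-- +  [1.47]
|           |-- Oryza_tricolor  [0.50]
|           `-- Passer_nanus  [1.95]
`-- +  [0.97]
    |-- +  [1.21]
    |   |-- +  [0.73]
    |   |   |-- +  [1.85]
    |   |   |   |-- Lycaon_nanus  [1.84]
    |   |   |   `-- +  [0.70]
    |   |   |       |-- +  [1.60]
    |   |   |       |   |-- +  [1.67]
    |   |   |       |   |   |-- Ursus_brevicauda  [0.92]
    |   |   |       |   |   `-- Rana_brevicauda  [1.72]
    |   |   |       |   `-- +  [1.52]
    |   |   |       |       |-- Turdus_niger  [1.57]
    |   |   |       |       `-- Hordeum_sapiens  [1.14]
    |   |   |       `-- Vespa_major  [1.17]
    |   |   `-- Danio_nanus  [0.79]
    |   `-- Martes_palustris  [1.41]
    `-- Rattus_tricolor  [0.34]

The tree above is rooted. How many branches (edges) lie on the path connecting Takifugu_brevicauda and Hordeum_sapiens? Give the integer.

11

The MRCA of Takifugu_brevicauda and Hordeum_sapiens is the root of the tree.
From Takifugu_brevicauda up to that node: 3 branches. From Hordeum_sapiens up to the same node: 8 branches. Total: 3 + 8 = 11.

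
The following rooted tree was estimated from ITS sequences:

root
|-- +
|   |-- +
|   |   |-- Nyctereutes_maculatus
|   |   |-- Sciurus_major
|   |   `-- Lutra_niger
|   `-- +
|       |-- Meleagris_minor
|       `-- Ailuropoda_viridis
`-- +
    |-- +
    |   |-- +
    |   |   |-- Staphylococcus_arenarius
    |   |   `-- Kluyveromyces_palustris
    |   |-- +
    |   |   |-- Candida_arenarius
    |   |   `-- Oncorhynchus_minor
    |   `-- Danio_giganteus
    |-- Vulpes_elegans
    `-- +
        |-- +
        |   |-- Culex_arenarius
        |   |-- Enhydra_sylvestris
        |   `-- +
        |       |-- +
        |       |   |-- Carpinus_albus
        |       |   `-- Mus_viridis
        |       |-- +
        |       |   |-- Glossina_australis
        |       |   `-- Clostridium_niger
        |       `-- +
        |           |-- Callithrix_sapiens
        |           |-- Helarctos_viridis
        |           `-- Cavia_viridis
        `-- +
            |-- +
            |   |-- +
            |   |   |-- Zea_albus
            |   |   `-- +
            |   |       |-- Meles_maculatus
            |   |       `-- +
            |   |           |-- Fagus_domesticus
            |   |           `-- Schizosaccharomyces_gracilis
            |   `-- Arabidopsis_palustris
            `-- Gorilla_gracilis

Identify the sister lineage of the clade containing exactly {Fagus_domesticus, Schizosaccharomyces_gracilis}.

Meles_maculatus

The clade containing exactly {Fagus_domesticus, Schizosaccharomyces_gracilis} attaches to the tree at the node subtending (Meles_maculatus,(Fagus_domesticus,Schizosaccharomyces_gracilis)).
The other lineage descending from that same node — the sister group — is the single tip Meles_maculatus.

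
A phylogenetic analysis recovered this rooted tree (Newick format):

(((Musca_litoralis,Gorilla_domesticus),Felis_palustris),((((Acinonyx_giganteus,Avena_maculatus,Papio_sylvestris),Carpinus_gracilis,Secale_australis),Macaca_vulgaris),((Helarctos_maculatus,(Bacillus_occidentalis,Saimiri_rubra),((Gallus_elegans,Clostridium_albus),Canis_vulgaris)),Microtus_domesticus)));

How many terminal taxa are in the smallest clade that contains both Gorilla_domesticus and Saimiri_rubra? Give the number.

16

The MRCA of Gorilla_domesticus and Saimiri_rubra is the root, so the clade is the entire tree.
That clade contains 16 terminal taxa: Acinonyx_giganteus, Avena_maculatus, Bacillus_occidentalis, Canis_vulgaris, Carpinus_gracilis, Clostridium_albus, Felis_palustris, Gallus_elegans, Gorilla_domesticus, Helarctos_maculatus, Macaca_vulgaris, Microtus_domesticus, Musca_litoralis, Papio_sylvestris, Saimiri_rubra, Secale_australis.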